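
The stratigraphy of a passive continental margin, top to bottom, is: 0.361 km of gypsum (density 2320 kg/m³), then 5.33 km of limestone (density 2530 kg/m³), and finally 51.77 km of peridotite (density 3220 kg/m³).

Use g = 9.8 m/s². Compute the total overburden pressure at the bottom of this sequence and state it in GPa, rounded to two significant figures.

1.8 GPa

gypsum: 2320 kg/m³ × 9.8 m/s² × 361 m = 8.208×10^6 Pa = 8.208×10^-3 GPa
limestone: 2530 kg/m³ × 9.8 m/s² × 5330 m = 1.322×10^8 Pa = 0.1322 GPa
peridotite: 3220 kg/m³ × 9.8 m/s² × 51770 m = 1.634×10^9 Pa = 1.634 GPa
Total = 8.208×10^-3 + 0.1322 + 1.634 = 1.7740 GPa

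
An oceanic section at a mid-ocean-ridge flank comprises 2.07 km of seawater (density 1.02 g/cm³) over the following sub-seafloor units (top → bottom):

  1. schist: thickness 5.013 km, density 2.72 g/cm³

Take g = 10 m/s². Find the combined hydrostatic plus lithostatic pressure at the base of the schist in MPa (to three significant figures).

seawater: 1020 kg/m³ × 10 m/s² × 2070 m = 2.111×10^7 Pa = 21.11 MPa
schist: 2720 kg/m³ × 10 m/s² × 5013 m = 1.364×10^8 Pa = 136.4 MPa
Total = 21.11 + 136.4 = 157.47 MPa

157 MPa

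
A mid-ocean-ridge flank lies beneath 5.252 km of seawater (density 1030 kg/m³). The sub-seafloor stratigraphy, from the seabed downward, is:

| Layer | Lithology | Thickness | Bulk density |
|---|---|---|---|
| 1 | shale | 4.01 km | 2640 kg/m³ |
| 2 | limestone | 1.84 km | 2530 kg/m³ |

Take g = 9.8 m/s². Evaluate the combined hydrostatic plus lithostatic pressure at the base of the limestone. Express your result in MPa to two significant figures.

seawater: 1030 kg/m³ × 9.8 m/s² × 5252 m = 5.301×10^7 Pa = 53.01 MPa
shale: 2640 kg/m³ × 9.8 m/s² × 4010 m = 1.037×10^8 Pa = 103.7 MPa
limestone: 2530 kg/m³ × 9.8 m/s² × 1840 m = 4.562×10^7 Pa = 45.62 MPa
Total = 53.01 + 103.7 + 45.62 = 202.38 MPa

200 MPa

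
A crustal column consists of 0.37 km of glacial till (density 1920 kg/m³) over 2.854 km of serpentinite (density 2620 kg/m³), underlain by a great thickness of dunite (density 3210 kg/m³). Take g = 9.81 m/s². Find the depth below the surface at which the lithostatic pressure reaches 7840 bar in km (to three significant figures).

Pressure at base of upper layers: 1920×9.81×370 + 2620×9.81×2854 = 8.032×10^7 Pa = 803.2 bar
Remaining pressure to be supplied by dunite: 7.840×10^8 − 8.032×10^7 = 7.037×10^8 Pa
Additional depth in dunite = 7.037×10^8 Pa / (3210 kg/m³ × 9.81 m/s²) = 22346 m
Total depth = 3224 m + 22346 m = 25570 m
= 25.570 km

25.6 km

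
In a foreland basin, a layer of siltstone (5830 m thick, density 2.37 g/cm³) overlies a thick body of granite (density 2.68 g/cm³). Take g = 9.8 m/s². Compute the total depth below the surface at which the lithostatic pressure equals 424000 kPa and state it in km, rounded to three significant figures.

16.8 km

Pressure at base of upper layers: 2370×9.8×5830 = 1.354×10^8 Pa = 1.354×10^5 kPa
Remaining pressure to be supplied by granite: 4.240×10^8 − 1.354×10^8 = 2.886×10^8 Pa
Additional depth in granite = 2.886×10^8 Pa / (2680 kg/m³ × 9.8 m/s²) = 10988 m
Total depth = 5830 m + 10988 m = 16818 m
= 16.818 km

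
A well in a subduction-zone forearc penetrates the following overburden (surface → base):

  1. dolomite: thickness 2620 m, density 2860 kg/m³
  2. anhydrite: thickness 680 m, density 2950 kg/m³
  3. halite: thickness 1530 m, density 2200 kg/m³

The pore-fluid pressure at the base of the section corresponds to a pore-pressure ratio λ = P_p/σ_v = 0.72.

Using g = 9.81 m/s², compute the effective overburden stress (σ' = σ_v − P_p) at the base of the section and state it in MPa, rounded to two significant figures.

Overburden (lithostatic) stress σ_v:
dolomite: 2860 kg/m³ × 9.81 m/s² × 2620 m = 7.351×10^7 Pa = 73.51 MPa
anhydrite: 2950 kg/m³ × 9.81 m/s² × 680 m = 1.968×10^7 Pa = 19.68 MPa
halite: 2200 kg/m³ × 9.81 m/s² × 1530 m = 3.302×10^7 Pa = 33.02 MPa
Total = 73.51 + 19.68 + 33.02 = 126.21 MPa
Pore pressure P_p = λ·σ_v = 0.72 × 126.2 MPa = 90.87 MPa
Effective stress σ' = σ_v − P_p = 126.2 − 90.87 = 35.338 MPa

35 MPa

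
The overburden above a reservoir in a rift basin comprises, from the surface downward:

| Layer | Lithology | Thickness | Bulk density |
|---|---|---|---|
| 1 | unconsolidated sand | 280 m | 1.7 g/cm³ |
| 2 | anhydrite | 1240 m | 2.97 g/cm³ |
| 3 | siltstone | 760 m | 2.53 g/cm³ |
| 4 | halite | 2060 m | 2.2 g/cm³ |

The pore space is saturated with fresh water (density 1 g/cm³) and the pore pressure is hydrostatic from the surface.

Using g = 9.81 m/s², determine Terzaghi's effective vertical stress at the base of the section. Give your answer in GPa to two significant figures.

Overburden (lithostatic) stress σ_v:
unconsolidated sand: 1700 kg/m³ × 9.81 m/s² × 280 m = 4.670×10^6 Pa = 4.670 MPa
anhydrite: 2970 kg/m³ × 9.81 m/s² × 1240 m = 3.613×10^7 Pa = 36.13 MPa
siltstone: 2530 kg/m³ × 9.81 m/s² × 760 m = 1.886×10^7 Pa = 18.86 MPa
halite: 2200 kg/m³ × 9.81 m/s² × 2060 m = 4.446×10^7 Pa = 44.46 MPa
Total = 4.670 + 36.13 + 18.86 + 44.46 = 104.12 MPa
Pore pressure P_p = 1000 kg/m³ × 9.81 m/s² × 4340 m = 4.258×10^7 Pa = 42.58 MPa
Effective stress σ' = σ_v − P_p = 104.1 − 42.58 = 61.544 MPa = 0.061544 GPa

0.062 GPa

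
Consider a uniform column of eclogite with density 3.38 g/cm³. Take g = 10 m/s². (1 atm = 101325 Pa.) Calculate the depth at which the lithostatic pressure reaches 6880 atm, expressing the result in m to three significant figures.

20600 m

h = P/(ρg) = 6880 atm / (3380 kg/m³ × 10 m/s²) = 6.971×10^8 Pa / 33800 Pa/m = 20625 m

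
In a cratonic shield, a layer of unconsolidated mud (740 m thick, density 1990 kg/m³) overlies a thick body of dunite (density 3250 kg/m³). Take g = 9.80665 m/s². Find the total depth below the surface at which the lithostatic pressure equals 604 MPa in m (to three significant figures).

Pressure at base of upper layers: 1990×9.80665×740 = 1.444×10^7 Pa = 14.44 MPa
Remaining pressure to be supplied by dunite: 6.040×10^8 − 1.444×10^7 = 5.896×10^8 Pa
Additional depth in dunite = 5.896×10^8 Pa / (3250 kg/m³ × 9.80665 m/s²) = 18498 m
Total depth = 740 m + 18498 m = 19238 m

19200 m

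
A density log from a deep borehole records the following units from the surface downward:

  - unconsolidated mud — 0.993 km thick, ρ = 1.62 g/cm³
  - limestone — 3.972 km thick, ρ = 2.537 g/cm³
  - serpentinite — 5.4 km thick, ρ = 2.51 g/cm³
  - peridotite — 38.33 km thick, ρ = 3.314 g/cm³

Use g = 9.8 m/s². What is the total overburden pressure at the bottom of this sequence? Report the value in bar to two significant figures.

unconsolidated mud: 1620 kg/m³ × 9.8 m/s² × 993 m = 1.576×10^7 Pa = 157.6 bar
limestone: 2537 kg/m³ × 9.8 m/s² × 3972 m = 9.875×10^7 Pa = 987.5 bar
serpentinite: 2510 kg/m³ × 9.8 m/s² × 5400 m = 1.328×10^8 Pa = 1328 bar
peridotite: 3314 kg/m³ × 9.8 m/s² × 38330 m = 1.245×10^9 Pa = 12449 bar
Total = 157.6 + 987.5 + 1328 + 12449 = 14922 bar

15000 bar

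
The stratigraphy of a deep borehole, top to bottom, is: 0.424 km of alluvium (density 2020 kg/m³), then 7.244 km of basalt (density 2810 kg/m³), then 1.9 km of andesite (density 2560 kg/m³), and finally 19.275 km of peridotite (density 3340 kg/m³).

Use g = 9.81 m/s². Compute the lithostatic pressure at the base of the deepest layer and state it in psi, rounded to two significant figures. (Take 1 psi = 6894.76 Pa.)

130000 psi

alluvium: 2020 kg/m³ × 9.81 m/s² × 424 m = 8.402×10^6 Pa = 1219 psi
basalt: 2810 kg/m³ × 9.81 m/s² × 7244 m = 1.997×10^8 Pa = 28962 psi
andesite: 2560 kg/m³ × 9.81 m/s² × 1900 m = 4.772×10^7 Pa = 6921 psi
peridotite: 3340 kg/m³ × 9.81 m/s² × 19275 m = 6.316×10^8 Pa = 91599 psi
Total = 1219 + 28962 + 6921 + 91599 = 1.2870×10^5 psi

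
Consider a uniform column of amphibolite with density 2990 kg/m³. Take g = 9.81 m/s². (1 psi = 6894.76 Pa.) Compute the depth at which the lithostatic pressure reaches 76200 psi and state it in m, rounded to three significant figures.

h = P/(ρg) = 76200 psi / (2990 kg/m³ × 9.81 m/s²) = 5.254×10^8 Pa / 29332 Pa/m = 17912 m

17900 m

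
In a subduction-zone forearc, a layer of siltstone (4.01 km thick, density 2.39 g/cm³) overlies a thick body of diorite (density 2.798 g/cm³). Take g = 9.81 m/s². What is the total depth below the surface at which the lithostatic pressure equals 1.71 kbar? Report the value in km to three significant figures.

Pressure at base of upper layers: 2390×9.81×4010 = 9.402×10^7 Pa = 0.9402 kbar
Remaining pressure to be supplied by diorite: 1.710×10^8 − 9.402×10^7 = 7.698×10^7 Pa
Additional depth in diorite = 7.698×10^7 Pa / (2798 kg/m³ × 9.81 m/s²) = 2804.6 m
Total depth = 4010 m + 2804.6 m = 6814.6 m
= 6.8146 km

6.81 km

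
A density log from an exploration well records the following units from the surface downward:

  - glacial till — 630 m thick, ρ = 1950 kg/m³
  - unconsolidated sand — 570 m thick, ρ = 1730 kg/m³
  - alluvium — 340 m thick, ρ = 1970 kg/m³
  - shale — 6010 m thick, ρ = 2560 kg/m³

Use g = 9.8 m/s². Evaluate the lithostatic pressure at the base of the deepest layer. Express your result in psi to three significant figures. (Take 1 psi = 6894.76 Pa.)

glacial till: 1950 kg/m³ × 9.8 m/s² × 630 m = 1.204×10^7 Pa = 1746 psi
unconsolidated sand: 1730 kg/m³ × 9.8 m/s² × 570 m = 9.664×10^6 Pa = 1402 psi
alluvium: 1970 kg/m³ × 9.8 m/s² × 340 m = 6.564×10^6 Pa = 952.0 psi
shale: 2560 kg/m³ × 9.8 m/s² × 6010 m = 1.508×10^8 Pa = 21869 psi
Total = 1746 + 1402 + 952.0 + 21869 = 25968 psi

26000 psi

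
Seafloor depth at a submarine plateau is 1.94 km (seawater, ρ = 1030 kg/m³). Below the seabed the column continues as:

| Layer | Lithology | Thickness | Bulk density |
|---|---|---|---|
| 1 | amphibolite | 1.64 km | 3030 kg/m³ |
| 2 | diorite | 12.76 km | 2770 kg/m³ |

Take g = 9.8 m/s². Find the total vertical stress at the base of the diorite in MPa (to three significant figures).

seawater: 1030 kg/m³ × 9.8 m/s² × 1940 m = 1.958×10^7 Pa = 19.58 MPa
amphibolite: 3030 kg/m³ × 9.8 m/s² × 1640 m = 4.870×10^7 Pa = 48.70 MPa
diorite: 2770 kg/m³ × 9.8 m/s² × 12760 m = 3.464×10^8 Pa = 346.4 MPa
Total = 19.58 + 48.70 + 346.4 = 414.66 MPa

415 MPa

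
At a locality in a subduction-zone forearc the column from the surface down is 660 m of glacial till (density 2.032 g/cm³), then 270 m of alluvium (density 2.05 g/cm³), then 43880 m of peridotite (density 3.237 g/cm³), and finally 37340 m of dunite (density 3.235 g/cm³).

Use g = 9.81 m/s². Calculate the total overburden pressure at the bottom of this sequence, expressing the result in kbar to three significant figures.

26.0 kbar

glacial till: 2032 kg/m³ × 9.81 m/s² × 660 m = 1.316×10^7 Pa = 0.1316 kbar
alluvium: 2050 kg/m³ × 9.81 m/s² × 270 m = 5.430×10^6 Pa = 0.05430 kbar
peridotite: 3237 kg/m³ × 9.81 m/s² × 43880 m = 1.393×10^9 Pa = 13.93 kbar
dunite: 3235 kg/m³ × 9.81 m/s² × 37340 m = 1.185×10^9 Pa = 11.85 kbar
Total = 0.1316 + 0.05430 + 13.93 + 11.85 = 25.970 kbar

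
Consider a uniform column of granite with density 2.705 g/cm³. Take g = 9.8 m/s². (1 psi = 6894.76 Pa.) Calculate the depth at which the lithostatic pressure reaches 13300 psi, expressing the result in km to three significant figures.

h = P/(ρg) = 13300 psi / (2705 kg/m³ × 9.8 m/s²) = 9.170×10^7 Pa / 26509 Pa/m = 3459.2 m
= 3.4592 km

3.46 km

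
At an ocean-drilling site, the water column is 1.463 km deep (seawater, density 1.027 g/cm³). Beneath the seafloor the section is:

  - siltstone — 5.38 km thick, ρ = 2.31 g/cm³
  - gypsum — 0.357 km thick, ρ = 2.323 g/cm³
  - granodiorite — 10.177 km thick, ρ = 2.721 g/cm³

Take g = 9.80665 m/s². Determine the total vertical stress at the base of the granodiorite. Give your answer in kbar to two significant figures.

4.2 kbar

seawater: 1027 kg/m³ × 9.80665 m/s² × 1463 m = 1.473×10^7 Pa = 0.1473 kbar
siltstone: 2310 kg/m³ × 9.80665 m/s² × 5380 m = 1.219×10^8 Pa = 1.219 kbar
gypsum: 2323 kg/m³ × 9.80665 m/s² × 357 m = 8.133×10^6 Pa = 0.08133 kbar
granodiorite: 2721 kg/m³ × 9.80665 m/s² × 10177 m = 2.716×10^8 Pa = 2.716 kbar
Total = 0.1473 + 1.219 + 0.08133 + 2.716 = 4.1630 kbar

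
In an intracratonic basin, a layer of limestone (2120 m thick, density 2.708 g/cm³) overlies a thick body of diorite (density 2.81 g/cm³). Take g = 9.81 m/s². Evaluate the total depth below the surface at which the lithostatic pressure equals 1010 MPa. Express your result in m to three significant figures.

36700 m

Pressure at base of upper layers: 2708×9.81×2120 = 5.632×10^7 Pa = 56.32 MPa
Remaining pressure to be supplied by diorite: 1.010×10^9 − 5.632×10^7 = 9.537×10^8 Pa
Additional depth in diorite = 9.537×10^8 Pa / (2810 kg/m³ × 9.81 m/s²) = 34596 m
Total depth = 2120 m + 34596 m = 36716 m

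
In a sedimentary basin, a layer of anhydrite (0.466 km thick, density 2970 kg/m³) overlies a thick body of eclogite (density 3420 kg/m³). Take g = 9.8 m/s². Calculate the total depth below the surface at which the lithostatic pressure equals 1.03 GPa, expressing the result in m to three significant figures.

30800 m

Pressure at base of upper layers: 2970×9.8×466 = 1.356×10^7 Pa = 0.01356 GPa
Remaining pressure to be supplied by eclogite: 1.030×10^9 − 1.356×10^7 = 1.016×10^9 Pa
Additional depth in eclogite = 1.016×10^9 Pa / (3420 kg/m³ × 9.8 m/s²) = 30327 m
Total depth = 466 m + 30327 m = 30793 m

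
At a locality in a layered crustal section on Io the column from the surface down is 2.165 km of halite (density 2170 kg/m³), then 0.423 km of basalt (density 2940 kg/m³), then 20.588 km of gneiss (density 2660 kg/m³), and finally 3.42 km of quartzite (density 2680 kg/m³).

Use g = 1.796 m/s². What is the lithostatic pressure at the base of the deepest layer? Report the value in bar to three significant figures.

halite: 2170 kg/m³ × 1.796 m/s² × 2165 m = 8.438×10^6 Pa = 84.38 bar
basalt: 2940 kg/m³ × 1.796 m/s² × 423 m = 2.234×10^6 Pa = 22.34 bar
gneiss: 2660 kg/m³ × 1.796 m/s² × 20588 m = 9.836×10^7 Pa = 983.6 bar
quartzite: 2680 kg/m³ × 1.796 m/s² × 3420 m = 1.646×10^7 Pa = 164.6 bar
Total = 84.38 + 22.34 + 983.6 + 164.6 = 1254.9 bar

1250 bar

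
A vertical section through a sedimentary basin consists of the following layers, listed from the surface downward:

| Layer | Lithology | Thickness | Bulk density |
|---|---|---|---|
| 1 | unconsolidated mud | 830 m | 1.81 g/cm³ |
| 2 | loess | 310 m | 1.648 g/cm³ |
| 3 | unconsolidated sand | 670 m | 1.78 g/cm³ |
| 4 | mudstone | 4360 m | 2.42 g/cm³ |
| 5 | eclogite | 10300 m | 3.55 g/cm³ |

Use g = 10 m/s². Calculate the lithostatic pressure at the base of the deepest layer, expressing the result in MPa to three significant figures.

unconsolidated mud: 1810 kg/m³ × 10 m/s² × 830 m = 1.502×10^7 Pa = 15.02 MPa
loess: 1648 kg/m³ × 10 m/s² × 310 m = 5.109×10^6 Pa = 5.109 MPa
unconsolidated sand: 1780 kg/m³ × 10 m/s² × 670 m = 1.193×10^7 Pa = 11.93 MPa
mudstone: 2420 kg/m³ × 10 m/s² × 4360 m = 1.055×10^8 Pa = 105.5 MPa
eclogite: 3550 kg/m³ × 10 m/s² × 10300 m = 3.656×10^8 Pa = 365.6 MPa
Total = 15.02 + 5.109 + 11.93 + 105.5 + 365.6 = 503.22 MPa

503 MPa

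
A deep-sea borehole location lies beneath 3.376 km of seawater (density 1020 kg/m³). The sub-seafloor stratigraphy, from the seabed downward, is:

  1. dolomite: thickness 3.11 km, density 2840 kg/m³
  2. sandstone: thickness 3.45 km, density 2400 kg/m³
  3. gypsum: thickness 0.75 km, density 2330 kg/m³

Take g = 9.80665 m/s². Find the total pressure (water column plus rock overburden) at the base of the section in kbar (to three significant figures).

2.19 kbar

seawater: 1020 kg/m³ × 9.80665 m/s² × 3376 m = 3.377×10^7 Pa = 0.3377 kbar
dolomite: 2840 kg/m³ × 9.80665 m/s² × 3110 m = 8.662×10^7 Pa = 0.8662 kbar
sandstone: 2400 kg/m³ × 9.80665 m/s² × 3450 m = 8.120×10^7 Pa = 0.8120 kbar
gypsum: 2330 kg/m³ × 9.80665 m/s² × 750 m = 1.714×10^7 Pa = 0.1714 kbar
Total = 0.3377 + 0.8662 + 0.8120 + 0.1714 = 2.1872 kbar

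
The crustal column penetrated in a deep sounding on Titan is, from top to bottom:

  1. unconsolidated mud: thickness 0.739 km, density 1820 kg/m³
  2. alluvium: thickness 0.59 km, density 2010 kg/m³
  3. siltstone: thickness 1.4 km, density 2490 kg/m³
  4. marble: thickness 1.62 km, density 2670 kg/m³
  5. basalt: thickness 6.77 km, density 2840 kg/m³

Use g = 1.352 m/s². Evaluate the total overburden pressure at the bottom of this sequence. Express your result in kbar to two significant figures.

0.40 kbar

unconsolidated mud: 1820 kg/m³ × 1.352 m/s² × 739 m = 1.818×10^6 Pa = 0.01818 kbar
alluvium: 2010 kg/m³ × 1.352 m/s² × 590 m = 1.603×10^6 Pa = 0.01603 kbar
siltstone: 2490 kg/m³ × 1.352 m/s² × 1400 m = 4.713×10^6 Pa = 0.04713 kbar
marble: 2670 kg/m³ × 1.352 m/s² × 1620 m = 5.848×10^6 Pa = 0.05848 kbar
basalt: 2840 kg/m³ × 1.352 m/s² × 6770 m = 2.599×10^7 Pa = 0.2599 kbar
Total = 0.01818 + 0.01603 + 0.04713 + 0.05848 + 0.2599 = 0.39977 kbar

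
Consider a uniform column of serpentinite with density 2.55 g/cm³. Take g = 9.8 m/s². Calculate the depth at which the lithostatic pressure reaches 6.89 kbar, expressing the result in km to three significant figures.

27.6 km

h = P/(ρg) = 6.89 kbar / (2550 kg/m³ × 9.8 m/s²) = 6.890×10^8 Pa / 24990 Pa/m = 27571 m
= 27.571 km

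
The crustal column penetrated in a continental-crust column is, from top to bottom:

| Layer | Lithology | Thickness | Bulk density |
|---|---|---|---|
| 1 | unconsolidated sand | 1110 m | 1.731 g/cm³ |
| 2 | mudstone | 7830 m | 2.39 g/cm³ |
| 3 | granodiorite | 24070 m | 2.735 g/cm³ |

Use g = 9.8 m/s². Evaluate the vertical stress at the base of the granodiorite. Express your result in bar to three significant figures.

unconsolidated sand: 1731 kg/m³ × 9.8 m/s² × 1110 m = 1.883×10^7 Pa = 188.3 bar
mudstone: 2390 kg/m³ × 9.8 m/s² × 7830 m = 1.834×10^8 Pa = 1834 bar
granodiorite: 2735 kg/m³ × 9.8 m/s² × 24070 m = 6.451×10^8 Pa = 6451 bar
Total = 188.3 + 1834 + 6451 = 8473.7 bar

8470 bar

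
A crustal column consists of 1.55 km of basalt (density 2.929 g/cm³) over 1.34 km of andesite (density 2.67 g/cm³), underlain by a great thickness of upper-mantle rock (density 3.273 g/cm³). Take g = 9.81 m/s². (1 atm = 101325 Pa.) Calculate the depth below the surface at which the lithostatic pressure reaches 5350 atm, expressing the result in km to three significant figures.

Pressure at base of upper layers: 2929×9.81×1550 + 2670×9.81×1340 = 7.964×10^7 Pa = 785.9 atm
Remaining pressure to be supplied by upper-mantle rock: 5.421×10^8 − 7.964×10^7 = 4.625×10^8 Pa
Additional depth in upper-mantle rock = 4.625×10^8 Pa / (3273 kg/m³ × 9.81 m/s²) = 14403 m
Total depth = 2890 m + 14403 m = 17293 m
= 17.293 km

17.3 km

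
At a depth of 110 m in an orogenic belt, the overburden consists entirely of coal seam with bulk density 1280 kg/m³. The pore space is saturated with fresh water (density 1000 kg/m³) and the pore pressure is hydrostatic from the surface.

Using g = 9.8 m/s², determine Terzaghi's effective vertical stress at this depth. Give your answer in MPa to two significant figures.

Overburden (lithostatic) stress σ_v:
coal seam: 1280 kg/m³ × 9.8 m/s² × 110 m = 1.380×10^6 Pa = 1.380 MPa
Pore pressure P_p = 1000 kg/m³ × 9.8 m/s² × 110 m = 1.078×10^6 Pa = 1.078 MPa
Effective stress σ' = σ_v − P_p = 1.380 − 1.078 = 0.30184 MPa

0.30 MPa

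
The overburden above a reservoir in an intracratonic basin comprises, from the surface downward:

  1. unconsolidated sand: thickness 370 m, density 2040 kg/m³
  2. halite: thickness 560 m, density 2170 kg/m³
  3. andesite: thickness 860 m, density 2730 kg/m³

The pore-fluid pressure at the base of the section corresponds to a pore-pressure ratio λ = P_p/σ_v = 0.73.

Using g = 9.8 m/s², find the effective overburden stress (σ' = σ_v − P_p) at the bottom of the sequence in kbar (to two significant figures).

0.11 kbar

Overburden (lithostatic) stress σ_v:
unconsolidated sand: 2040 kg/m³ × 9.8 m/s² × 370 m = 7.397×10^6 Pa = 7.397 MPa
halite: 2170 kg/m³ × 9.8 m/s² × 560 m = 1.191×10^7 Pa = 11.91 MPa
andesite: 2730 kg/m³ × 9.8 m/s² × 860 m = 2.301×10^7 Pa = 23.01 MPa
Total = 7.397 + 11.91 + 23.01 = 42.314 MPa
Pore pressure P_p = λ·σ_v = 0.73 × 42.31 MPa = 30.89 MPa
Effective stress σ' = σ_v − P_p = 42.31 − 30.89 = 11.425 MPa = 0.11425 kbar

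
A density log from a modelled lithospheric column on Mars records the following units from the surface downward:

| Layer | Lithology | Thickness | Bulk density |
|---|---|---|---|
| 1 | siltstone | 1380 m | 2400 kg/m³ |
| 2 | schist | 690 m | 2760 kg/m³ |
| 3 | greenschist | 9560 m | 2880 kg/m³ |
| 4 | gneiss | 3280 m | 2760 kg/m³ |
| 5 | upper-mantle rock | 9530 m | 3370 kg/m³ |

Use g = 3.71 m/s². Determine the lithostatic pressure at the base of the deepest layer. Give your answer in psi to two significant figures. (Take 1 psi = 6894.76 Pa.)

40000 psi

siltstone: 2400 kg/m³ × 3.71 m/s² × 1380 m = 1.229×10^7 Pa = 1782 psi
schist: 2760 kg/m³ × 3.71 m/s² × 690 m = 7.065×10^6 Pa = 1025 psi
greenschist: 2880 kg/m³ × 3.71 m/s² × 9560 m = 1.021×10^8 Pa = 14815 psi
gneiss: 2760 kg/m³ × 3.71 m/s² × 3280 m = 3.359×10^7 Pa = 4871 psi
upper-mantle rock: 3370 kg/m³ × 3.71 m/s² × 9530 m = 1.192×10^8 Pa = 17281 psi
Total = 1782 + 1025 + 14815 + 4871 + 17281 = 39775 psi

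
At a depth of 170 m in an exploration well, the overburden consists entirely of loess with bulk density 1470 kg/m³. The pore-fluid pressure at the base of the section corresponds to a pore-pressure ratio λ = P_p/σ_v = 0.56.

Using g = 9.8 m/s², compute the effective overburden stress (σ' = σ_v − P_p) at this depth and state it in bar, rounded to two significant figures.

11 bar

Overburden (lithostatic) stress σ_v:
loess: 1470 kg/m³ × 9.8 m/s² × 170 m = 2.449×10^6 Pa = 2.449 MPa
Pore pressure P_p = λ·σ_v = 0.56 × 2.449 MPa = 1.371 MPa
Effective stress σ' = σ_v − P_p = 2.449 − 1.371 = 1.0776 MPa = 10.776 bar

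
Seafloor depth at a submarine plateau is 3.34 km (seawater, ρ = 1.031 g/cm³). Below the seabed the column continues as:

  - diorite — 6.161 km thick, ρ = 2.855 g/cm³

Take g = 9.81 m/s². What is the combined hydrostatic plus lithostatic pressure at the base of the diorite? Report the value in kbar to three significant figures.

seawater: 1031 kg/m³ × 9.81 m/s² × 3340 m = 3.378×10^7 Pa = 0.3378 kbar
diorite: 2855 kg/m³ × 9.81 m/s² × 6161 m = 1.726×10^8 Pa = 1.726 kbar
Total = 0.3378 + 1.726 = 2.0634 kbar

2.06 kbar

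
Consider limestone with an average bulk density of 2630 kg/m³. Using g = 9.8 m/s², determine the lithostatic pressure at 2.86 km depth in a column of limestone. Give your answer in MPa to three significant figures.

73.7 MPa

limestone: 2630 kg/m³ × 9.8 m/s² × 2860 m = 7.371×10^7 Pa = 73.71 MPa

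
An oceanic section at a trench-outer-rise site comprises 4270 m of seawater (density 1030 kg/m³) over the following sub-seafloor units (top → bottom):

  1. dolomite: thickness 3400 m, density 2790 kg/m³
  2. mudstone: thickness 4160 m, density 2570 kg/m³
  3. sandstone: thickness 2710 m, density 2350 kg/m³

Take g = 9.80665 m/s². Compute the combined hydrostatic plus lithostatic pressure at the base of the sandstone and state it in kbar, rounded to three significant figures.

3.03 kbar

seawater: 1030 kg/m³ × 9.80665 m/s² × 4270 m = 4.313×10^7 Pa = 0.4313 kbar
dolomite: 2790 kg/m³ × 9.80665 m/s² × 3400 m = 9.303×10^7 Pa = 0.9303 kbar
mudstone: 2570 kg/m³ × 9.80665 m/s² × 4160 m = 1.048×10^8 Pa = 1.048 kbar
sandstone: 2350 kg/m³ × 9.80665 m/s² × 2710 m = 6.245×10^7 Pa = 0.6245 kbar
Total = 0.4313 + 0.9303 + 1.048 + 0.6245 = 3.0346 kbar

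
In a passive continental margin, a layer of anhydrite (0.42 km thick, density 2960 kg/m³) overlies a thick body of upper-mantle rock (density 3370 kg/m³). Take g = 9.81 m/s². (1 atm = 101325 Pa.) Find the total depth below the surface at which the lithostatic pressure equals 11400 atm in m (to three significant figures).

Pressure at base of upper layers: 2960×9.81×420 = 1.220×10^7 Pa = 120.4 atm
Remaining pressure to be supplied by upper-mantle rock: 1.155×10^9 − 1.220×10^7 = 1.143×10^9 Pa
Additional depth in upper-mantle rock = 1.143×10^9 Pa / (3370 kg/m³ × 9.81 m/s²) = 34571 m
Total depth = 420 m + 34571 m = 34991 m

35000 m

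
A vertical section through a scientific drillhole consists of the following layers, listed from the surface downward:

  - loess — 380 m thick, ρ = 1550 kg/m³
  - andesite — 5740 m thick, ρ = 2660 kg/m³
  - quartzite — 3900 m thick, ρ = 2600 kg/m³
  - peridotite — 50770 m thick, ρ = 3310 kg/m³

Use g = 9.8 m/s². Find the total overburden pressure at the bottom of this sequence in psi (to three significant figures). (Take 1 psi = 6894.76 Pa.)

loess: 1550 kg/m³ × 9.8 m/s² × 380 m = 5.772×10^6 Pa = 837.2 psi
andesite: 2660 kg/m³ × 9.8 m/s² × 5740 m = 1.496×10^8 Pa = 21702 psi
quartzite: 2600 kg/m³ × 9.8 m/s² × 3900 m = 9.937×10^7 Pa = 14413 psi
peridotite: 3310 kg/m³ × 9.8 m/s² × 50770 m = 1.647×10^9 Pa = 2.389×10^5 psi
Total = 837.2 + 21702 + 14413 + 2.389×10^5 = 2.7581×10^5 psi

276000 psi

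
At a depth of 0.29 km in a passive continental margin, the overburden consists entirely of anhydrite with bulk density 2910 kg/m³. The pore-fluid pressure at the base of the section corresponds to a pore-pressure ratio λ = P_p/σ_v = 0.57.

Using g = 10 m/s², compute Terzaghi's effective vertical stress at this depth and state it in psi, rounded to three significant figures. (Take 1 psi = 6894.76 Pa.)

526 psi

Overburden (lithostatic) stress σ_v:
anhydrite: 2910 kg/m³ × 10 m/s² × 290 m = 8.439×10^6 Pa = 8.439 MPa
Pore pressure P_p = λ·σ_v = 0.57 × 8.439 MPa = 4.810 MPa
Effective stress σ' = σ_v − P_p = 8.439 − 4.810 = 3.6288 MPa = 526.31 psi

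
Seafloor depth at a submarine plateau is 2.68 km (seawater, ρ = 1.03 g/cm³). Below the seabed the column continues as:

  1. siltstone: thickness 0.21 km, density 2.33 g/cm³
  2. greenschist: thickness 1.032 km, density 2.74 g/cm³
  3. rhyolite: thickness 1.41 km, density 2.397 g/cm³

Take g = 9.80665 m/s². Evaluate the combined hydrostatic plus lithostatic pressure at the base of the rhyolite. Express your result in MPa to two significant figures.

seawater: 1030 kg/m³ × 9.80665 m/s² × 2680 m = 2.707×10^7 Pa = 27.07 MPa
siltstone: 2330 kg/m³ × 9.80665 m/s² × 210 m = 4.798×10^6 Pa = 4.798 MPa
greenschist: 2740 kg/m³ × 9.80665 m/s² × 1032 m = 2.773×10^7 Pa = 27.73 MPa
rhyolite: 2397 kg/m³ × 9.80665 m/s² × 1410 m = 3.314×10^7 Pa = 33.14 MPa
Total = 27.07 + 4.798 + 27.73 + 33.14 = 92.743 MPa

93 MPa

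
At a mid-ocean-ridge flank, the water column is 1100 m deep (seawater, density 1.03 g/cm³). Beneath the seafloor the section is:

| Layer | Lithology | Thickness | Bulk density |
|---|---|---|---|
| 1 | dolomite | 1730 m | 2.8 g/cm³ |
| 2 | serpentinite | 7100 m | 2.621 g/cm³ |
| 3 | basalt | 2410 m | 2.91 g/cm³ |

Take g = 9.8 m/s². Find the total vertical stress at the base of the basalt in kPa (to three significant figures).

310000 kPa

seawater: 1030 kg/m³ × 9.8 m/s² × 1100 m = 1.110×10^7 Pa = 11103 kPa
dolomite: 2800 kg/m³ × 9.8 m/s² × 1730 m = 4.747×10^7 Pa = 47471 kPa
serpentinite: 2621 kg/m³ × 9.8 m/s² × 7100 m = 1.824×10^8 Pa = 1.824×10^5 kPa
basalt: 2910 kg/m³ × 9.8 m/s² × 2410 m = 6.873×10^7 Pa = 68728 kPa
Total = 11103 + 47471 + 1.824×10^5 + 68728 = 3.0967×10^5 kPa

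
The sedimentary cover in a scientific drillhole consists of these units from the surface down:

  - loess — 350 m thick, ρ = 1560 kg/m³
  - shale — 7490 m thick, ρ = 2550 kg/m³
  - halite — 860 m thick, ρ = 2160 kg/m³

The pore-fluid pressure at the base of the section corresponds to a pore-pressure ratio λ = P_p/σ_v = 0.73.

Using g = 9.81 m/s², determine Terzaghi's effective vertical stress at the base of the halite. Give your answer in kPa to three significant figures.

57000 kPa

Overburden (lithostatic) stress σ_v:
loess: 1560 kg/m³ × 9.81 m/s² × 350 m = 5.356×10^6 Pa = 5.356 MPa
shale: 2550 kg/m³ × 9.81 m/s² × 7490 m = 1.874×10^8 Pa = 187.4 MPa
halite: 2160 kg/m³ × 9.81 m/s² × 860 m = 1.822×10^7 Pa = 18.22 MPa
Total = 5.356 + 187.4 + 18.22 = 210.95 MPa
Pore pressure P_p = λ·σ_v = 0.73 × 210.9 MPa = 154.0 MPa
Effective stress σ' = σ_v − P_p = 210.9 − 154.0 = 56.955 MPa = 56955 kPa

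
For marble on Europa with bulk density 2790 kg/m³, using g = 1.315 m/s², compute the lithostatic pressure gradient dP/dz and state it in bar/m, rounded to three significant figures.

0.0367 bar/m

dP/dz = ρg = 2790 kg/m³ × 1.315 m/s² = 3668.8 Pa/m
= 3668.8 Pa/m × (1 bar/m / 1.0000×10^5 Pa/m) = 0.036688 bar/m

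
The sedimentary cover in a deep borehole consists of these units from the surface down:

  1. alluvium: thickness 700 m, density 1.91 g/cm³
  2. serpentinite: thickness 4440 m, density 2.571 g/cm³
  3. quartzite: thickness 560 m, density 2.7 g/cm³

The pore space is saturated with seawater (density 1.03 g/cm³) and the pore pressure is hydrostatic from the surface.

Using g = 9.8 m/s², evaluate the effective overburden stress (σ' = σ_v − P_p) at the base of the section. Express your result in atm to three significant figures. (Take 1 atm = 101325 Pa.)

Overburden (lithostatic) stress σ_v:
alluvium: 1910 kg/m³ × 9.8 m/s² × 700 m = 1.310×10^7 Pa = 13.10 MPa
serpentinite: 2571 kg/m³ × 9.8 m/s² × 4440 m = 1.119×10^8 Pa = 111.9 MPa
quartzite: 2700 kg/m³ × 9.8 m/s² × 560 m = 1.482×10^7 Pa = 14.82 MPa
Total = 13.10 + 111.9 + 14.82 = 139.79 MPa
Pore pressure P_p = 1030 kg/m³ × 9.8 m/s² × 5700 m = 5.754×10^7 Pa = 57.54 MPa
Effective stress σ' = σ_v − P_p = 139.8 − 57.54 = 82.254 MPa = 811.78 atm

812 atm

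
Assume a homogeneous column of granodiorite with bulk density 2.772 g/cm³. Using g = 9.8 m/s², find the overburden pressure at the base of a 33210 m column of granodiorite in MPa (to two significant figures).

granodiorite: 2772 kg/m³ × 9.8 m/s² × 33210 m = 9.022×10^8 Pa = 902.2 MPa

900 MPa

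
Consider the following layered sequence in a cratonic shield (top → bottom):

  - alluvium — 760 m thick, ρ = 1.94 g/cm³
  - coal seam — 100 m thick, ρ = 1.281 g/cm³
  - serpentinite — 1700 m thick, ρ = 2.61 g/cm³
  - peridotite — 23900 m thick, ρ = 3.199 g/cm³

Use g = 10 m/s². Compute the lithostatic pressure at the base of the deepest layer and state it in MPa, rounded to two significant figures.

alluvium: 1940 kg/m³ × 10 m/s² × 760 m = 1.474×10^7 Pa = 14.74 MPa
coal seam: 1281 kg/m³ × 10 m/s² × 100 m = 1.281×10^6 Pa = 1.281 MPa
serpentinite: 2610 kg/m³ × 10 m/s² × 1700 m = 4.437×10^7 Pa = 44.37 MPa
peridotite: 3199 kg/m³ × 10 m/s² × 23900 m = 7.646×10^8 Pa = 764.6 MPa
Total = 14.74 + 1.281 + 44.37 + 764.6 = 824.96 MPa

820 MPa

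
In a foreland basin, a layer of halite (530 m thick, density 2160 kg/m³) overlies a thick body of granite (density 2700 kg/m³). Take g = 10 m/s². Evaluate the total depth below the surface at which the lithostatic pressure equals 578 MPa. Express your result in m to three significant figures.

Pressure at base of upper layers: 2160×10×530 = 1.145×10^7 Pa = 11.45 MPa
Remaining pressure to be supplied by granite: 5.780×10^8 − 1.145×10^7 = 5.666×10^8 Pa
Additional depth in granite = 5.666×10^8 Pa / (2700 kg/m³ × 10 m/s²) = 20983 m
Total depth = 530 m + 20983 m = 21513 m

21500 m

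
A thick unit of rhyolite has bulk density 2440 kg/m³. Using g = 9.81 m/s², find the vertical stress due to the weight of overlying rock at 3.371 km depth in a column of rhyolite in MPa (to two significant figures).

rhyolite: 2440 kg/m³ × 9.81 m/s² × 3371 m = 8.069×10^7 Pa = 80.69 MPa

81 MPa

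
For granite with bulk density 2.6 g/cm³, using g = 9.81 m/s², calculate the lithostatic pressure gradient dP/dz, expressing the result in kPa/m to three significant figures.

25.5 kPa/m

dP/dz = ρg = 2600 kg/m³ × 9.81 m/s² = 25506 Pa/m
= 25506 Pa/m × (1 kPa/m / 1000.0 Pa/m) = 25.506 kPa/m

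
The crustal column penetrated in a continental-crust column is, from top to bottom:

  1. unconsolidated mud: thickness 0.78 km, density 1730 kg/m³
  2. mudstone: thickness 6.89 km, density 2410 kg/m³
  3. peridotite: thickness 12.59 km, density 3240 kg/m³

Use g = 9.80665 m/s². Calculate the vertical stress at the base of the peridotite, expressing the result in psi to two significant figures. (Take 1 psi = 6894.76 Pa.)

84000 psi

unconsolidated mud: 1730 kg/m³ × 9.80665 m/s² × 780 m = 1.323×10^7 Pa = 1919 psi
mudstone: 2410 kg/m³ × 9.80665 m/s² × 6890 m = 1.628×10^8 Pa = 23618 psi
peridotite: 3240 kg/m³ × 9.80665 m/s² × 12590 m = 4.000×10^8 Pa = 58019 psi
Total = 1919 + 23618 + 58019 = 83556 psi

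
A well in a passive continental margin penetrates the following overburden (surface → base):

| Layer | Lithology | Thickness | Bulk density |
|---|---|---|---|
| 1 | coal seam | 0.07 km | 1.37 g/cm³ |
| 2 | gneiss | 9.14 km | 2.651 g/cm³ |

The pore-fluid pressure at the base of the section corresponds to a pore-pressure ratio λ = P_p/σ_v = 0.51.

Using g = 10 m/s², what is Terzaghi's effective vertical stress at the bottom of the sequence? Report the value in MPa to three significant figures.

Overburden (lithostatic) stress σ_v:
coal seam: 1370 kg/m³ × 10 m/s² × 70 m = 9.590×10^5 Pa = 0.9590 MPa
gneiss: 2651 kg/m³ × 10 m/s² × 9140 m = 2.423×10^8 Pa = 242.3 MPa
Total = 0.9590 + 242.3 = 243.26 MPa
Pore pressure P_p = λ·σ_v = 0.51 × 243.3 MPa = 124.1 MPa
Effective stress σ' = σ_v − P_p = 243.3 − 124.1 = 119.20 MPa

119 MPa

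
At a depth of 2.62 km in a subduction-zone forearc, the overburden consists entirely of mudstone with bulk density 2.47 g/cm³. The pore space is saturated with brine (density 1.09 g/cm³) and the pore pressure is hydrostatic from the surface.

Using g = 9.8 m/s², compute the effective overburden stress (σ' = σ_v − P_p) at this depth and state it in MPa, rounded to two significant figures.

35 MPa

Overburden (lithostatic) stress σ_v:
mudstone: 2470 kg/m³ × 9.8 m/s² × 2620 m = 6.342×10^7 Pa = 63.42 MPa
Pore pressure P_p = 1090 kg/m³ × 9.8 m/s² × 2620 m = 2.799×10^7 Pa = 27.99 MPa
Effective stress σ' = σ_v − P_p = 63.42 − 27.99 = 35.433 MPa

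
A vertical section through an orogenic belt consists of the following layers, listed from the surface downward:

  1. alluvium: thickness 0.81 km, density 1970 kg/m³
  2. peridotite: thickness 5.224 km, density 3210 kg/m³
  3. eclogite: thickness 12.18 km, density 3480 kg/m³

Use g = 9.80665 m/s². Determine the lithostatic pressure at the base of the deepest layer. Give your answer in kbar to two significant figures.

6.0 kbar

alluvium: 1970 kg/m³ × 9.80665 m/s² × 810 m = 1.565×10^7 Pa = 0.1565 kbar
peridotite: 3210 kg/m³ × 9.80665 m/s² × 5224 m = 1.644×10^8 Pa = 1.644 kbar
eclogite: 3480 kg/m³ × 9.80665 m/s² × 12180 m = 4.157×10^8 Pa = 4.157 kbar
Total = 0.1565 + 1.644 + 4.157 = 5.9577 kbar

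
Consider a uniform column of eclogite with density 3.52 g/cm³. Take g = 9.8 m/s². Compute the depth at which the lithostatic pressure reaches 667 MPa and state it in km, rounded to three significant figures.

h = P/(ρg) = 667 MPa / (3520 kg/m³ × 9.8 m/s²) = 6.670×10^8 Pa / 34496 Pa/m = 19336 m
= 19.336 km

19.3 km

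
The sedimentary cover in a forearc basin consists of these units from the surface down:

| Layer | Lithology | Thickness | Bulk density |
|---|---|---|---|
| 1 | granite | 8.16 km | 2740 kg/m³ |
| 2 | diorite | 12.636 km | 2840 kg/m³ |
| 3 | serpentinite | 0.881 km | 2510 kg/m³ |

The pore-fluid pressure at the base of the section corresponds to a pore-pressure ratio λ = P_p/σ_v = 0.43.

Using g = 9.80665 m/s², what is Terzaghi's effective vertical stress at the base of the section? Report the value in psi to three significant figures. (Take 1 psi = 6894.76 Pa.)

49000 psi

Overburden (lithostatic) stress σ_v:
granite: 2740 kg/m³ × 9.80665 m/s² × 8160 m = 2.193×10^8 Pa = 219.3 MPa
diorite: 2840 kg/m³ × 9.80665 m/s² × 12636 m = 3.519×10^8 Pa = 351.9 MPa
serpentinite: 2510 kg/m³ × 9.80665 m/s² × 881 m = 2.169×10^7 Pa = 21.69 MPa
Total = 219.3 + 351.9 + 21.69 = 592.87 MPa
Pore pressure P_p = λ·σ_v = 0.43 × 592.9 MPa = 254.9 MPa
Effective stress σ' = σ_v − P_p = 592.9 − 254.9 = 337.94 MPa = 49013 psi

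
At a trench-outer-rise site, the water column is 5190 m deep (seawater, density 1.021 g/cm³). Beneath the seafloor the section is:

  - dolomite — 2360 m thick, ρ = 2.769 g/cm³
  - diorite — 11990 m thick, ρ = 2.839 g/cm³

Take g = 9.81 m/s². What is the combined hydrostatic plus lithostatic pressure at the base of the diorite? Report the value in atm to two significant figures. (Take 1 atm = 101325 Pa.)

4400 atm

seawater: 1021 kg/m³ × 9.81 m/s² × 5190 m = 5.198×10^7 Pa = 513.0 atm
dolomite: 2769 kg/m³ × 9.81 m/s² × 2360 m = 6.411×10^7 Pa = 632.7 atm
diorite: 2839 kg/m³ × 9.81 m/s² × 11990 m = 3.339×10^8 Pa = 3296 atm
Total = 513.0 + 632.7 + 3296 = 4441.3 atm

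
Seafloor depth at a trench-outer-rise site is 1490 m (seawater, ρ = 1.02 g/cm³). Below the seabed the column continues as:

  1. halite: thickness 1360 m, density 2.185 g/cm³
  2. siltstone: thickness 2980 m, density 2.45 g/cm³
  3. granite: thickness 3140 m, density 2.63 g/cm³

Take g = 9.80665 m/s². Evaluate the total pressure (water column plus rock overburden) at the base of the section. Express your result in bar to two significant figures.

seawater: 1020 kg/m³ × 9.80665 m/s² × 1490 m = 1.490×10^7 Pa = 149.0 bar
halite: 2185 kg/m³ × 9.80665 m/s² × 1360 m = 2.914×10^7 Pa = 291.4 bar
siltstone: 2450 kg/m³ × 9.80665 m/s² × 2980 m = 7.160×10^7 Pa = 716.0 bar
granite: 2630 kg/m³ × 9.80665 m/s² × 3140 m = 8.099×10^7 Pa = 809.9 bar
Total = 149.0 + 291.4 + 716.0 + 809.9 = 1966.3 bar

2000 bar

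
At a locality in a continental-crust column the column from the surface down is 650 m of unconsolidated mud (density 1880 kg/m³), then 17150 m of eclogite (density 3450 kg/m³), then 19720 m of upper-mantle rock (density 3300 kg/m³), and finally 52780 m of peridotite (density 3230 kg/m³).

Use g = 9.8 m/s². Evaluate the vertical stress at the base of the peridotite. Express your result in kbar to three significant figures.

29.0 kbar

unconsolidated mud: 1880 kg/m³ × 9.8 m/s² × 650 m = 1.198×10^7 Pa = 0.1198 kbar
eclogite: 3450 kg/m³ × 9.8 m/s² × 17150 m = 5.798×10^8 Pa = 5.798 kbar
upper-mantle rock: 3300 kg/m³ × 9.8 m/s² × 19720 m = 6.377×10^8 Pa = 6.377 kbar
peridotite: 3230 kg/m³ × 9.8 m/s² × 52780 m = 1.671×10^9 Pa = 16.71 kbar
Total = 0.1198 + 5.798 + 6.377 + 16.71 = 29.003 kbar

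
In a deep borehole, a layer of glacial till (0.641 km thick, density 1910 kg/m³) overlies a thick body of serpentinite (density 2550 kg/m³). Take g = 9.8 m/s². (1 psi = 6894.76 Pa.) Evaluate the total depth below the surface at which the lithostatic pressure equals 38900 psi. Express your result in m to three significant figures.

10900 m

Pressure at base of upper layers: 1910×9.8×641 = 1.200×10^7 Pa = 1740 psi
Remaining pressure to be supplied by serpentinite: 2.682×10^8 − 1.200×10^7 = 2.562×10^8 Pa
Additional depth in serpentinite = 2.562×10^8 Pa / (2550 kg/m³ × 9.8 m/s²) = 10252 m
Total depth = 641 m + 10252 m = 10893 m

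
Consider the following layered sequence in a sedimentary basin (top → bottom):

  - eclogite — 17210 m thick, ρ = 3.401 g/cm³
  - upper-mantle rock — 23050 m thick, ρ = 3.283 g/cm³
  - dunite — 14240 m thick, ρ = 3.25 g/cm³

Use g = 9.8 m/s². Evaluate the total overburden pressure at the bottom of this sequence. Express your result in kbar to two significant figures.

18 kbar

eclogite: 3401 kg/m³ × 9.8 m/s² × 17210 m = 5.736×10^8 Pa = 5.736 kbar
upper-mantle rock: 3283 kg/m³ × 9.8 m/s² × 23050 m = 7.416×10^8 Pa = 7.416 kbar
dunite: 3250 kg/m³ × 9.8 m/s² × 14240 m = 4.535×10^8 Pa = 4.535 kbar
Total = 5.736 + 7.416 + 4.535 = 17.687 kbar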